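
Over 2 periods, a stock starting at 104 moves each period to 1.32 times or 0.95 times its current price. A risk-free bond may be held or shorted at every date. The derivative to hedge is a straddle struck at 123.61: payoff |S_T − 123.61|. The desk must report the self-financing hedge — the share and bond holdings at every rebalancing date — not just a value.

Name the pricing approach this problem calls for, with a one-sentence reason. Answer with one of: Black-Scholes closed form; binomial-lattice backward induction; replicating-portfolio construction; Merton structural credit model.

framework: replicating-portfolio construction

Key observation: the deliverable is the dynamic trading strategy on the 2-step tree (spot 104, moves 1.32 and 0.95), so the valuation must go through the node-by-node replicating-portfolio solve.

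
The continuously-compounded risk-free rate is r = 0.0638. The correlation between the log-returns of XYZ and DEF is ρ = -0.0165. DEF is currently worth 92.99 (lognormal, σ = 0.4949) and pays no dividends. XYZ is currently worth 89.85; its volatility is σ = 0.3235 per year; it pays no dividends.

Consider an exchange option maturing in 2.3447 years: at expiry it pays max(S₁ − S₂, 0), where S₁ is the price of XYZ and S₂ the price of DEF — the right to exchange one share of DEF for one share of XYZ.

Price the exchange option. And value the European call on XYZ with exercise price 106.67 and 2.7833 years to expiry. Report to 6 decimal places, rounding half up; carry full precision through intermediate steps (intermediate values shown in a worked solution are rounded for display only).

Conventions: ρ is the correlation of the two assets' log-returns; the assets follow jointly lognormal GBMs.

exchange price = 30.600846
price(XYZ call K=106.67) = 19.325241

σ_eff = √(σ₁² + σ₂² − 2ρσ₁σ₂) = √(0.3235² + 0.4949² − 2·-0.0165·0.3235·0.4949) = 0.595703
d₁ = (ln(S₁/S₂) + (q₂ − q₁ + σ_eff²/2)T) / (σ_eff√T) = (ln(89.85/92.99) + (0.0 − 0.0 + 0.177431)·2.3447) / 0.912164 = 0.418424
d₂ = d₁ − σ_eff√T = 0.418424 − 0.912164 = -0.493740
N(d₁) = 0.662181,  N(d₂) = 0.310745
V = S₁·e^{−q₁T}·N(d₁) − S₂·e^{−q₂T}·N(d₂) = 59.497006 − 28.896160 = 30.600846
[vanilla: XYZ call K=106.67]
σ√T = 0.3235·√2.7833 = 0.539702
d₁ = (ln(S/K) + (r+σ²/2)T) / (σ√T) = (ln(89.85/106.67) + (0.0638+0.3235²/2)·2.7833) / 0.539702 = (-0.171598 + 0.323214) / 0.539702 = 0.280924
d₂ = d₁ − σ√T = 0.280924 − 0.539702 = -0.258778
e^{−rT} = 0.837299
N(d₁) = 0.610616,  N(d₂) = 0.397903
price = S·N(d₁) − K·e^{−rT}·N(d₂) = 54.863827 − 35.538586 = 19.325241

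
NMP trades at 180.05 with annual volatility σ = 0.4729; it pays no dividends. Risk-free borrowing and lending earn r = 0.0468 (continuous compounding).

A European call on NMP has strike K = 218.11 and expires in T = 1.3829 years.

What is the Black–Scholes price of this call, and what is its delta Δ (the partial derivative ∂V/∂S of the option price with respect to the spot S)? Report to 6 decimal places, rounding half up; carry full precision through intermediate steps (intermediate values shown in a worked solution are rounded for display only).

price = 30.976709
Δ = 0.519782

σ√T = 0.4729·√1.3829 = 0.556115
d₁ = (ln(S/K) + (r+σ²/2)T) / (σ√T) = (ln(180.05/218.11) + (0.0468+0.4729²/2)·1.3829) / 0.556115 = (-0.191765 + 0.219352) / 0.556115 = 0.049606
d₂ = d₁ − σ√T = 0.049606 − 0.556115 = -0.506509
e^{−rT} = 0.937330
N(d₁) = 0.519782,  N(d₂) = 0.306250
Call price V = S·N(d₁) − K·e^{−rT}·N(d₂) = 93.586736 − 62.610027 = 30.976709
Δ = N(d₁) = 0.519782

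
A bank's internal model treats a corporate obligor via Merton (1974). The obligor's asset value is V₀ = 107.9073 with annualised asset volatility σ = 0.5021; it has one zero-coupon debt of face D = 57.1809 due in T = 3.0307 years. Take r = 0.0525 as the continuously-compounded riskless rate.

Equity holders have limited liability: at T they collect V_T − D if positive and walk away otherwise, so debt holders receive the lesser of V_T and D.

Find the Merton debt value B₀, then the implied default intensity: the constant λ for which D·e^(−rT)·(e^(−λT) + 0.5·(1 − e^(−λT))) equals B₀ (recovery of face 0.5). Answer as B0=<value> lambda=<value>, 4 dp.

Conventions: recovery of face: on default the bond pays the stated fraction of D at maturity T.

Work the structural quantities from V₀ = 107.9073 against face 57.1809:
d₁ = [ln(V₀/D) + (r + σ²/2)T] / (σ√T)
   = [ln(107.9073/57.1809) + (0.0525 + 0.5·0.5021²)·3.0307] / (0.5021·√3.0307)
   = [0.635053 + 0.541138] / 0.874101 = 1.345600
d₂ = d₁ − σ√T = 1.345600 − 0.874101 = 0.471499
N(d₁) = 0.910784,  N(d₂) = 0.681358,  e^(−rT) = 0.852901
E₀ = V₀·N(d₁) − D·e^(−rT)·N(d₂)
   = 107.9073·0.910784 − 57.1809·0.852901·0.681358 = 65.050689
B₀ = V₀ − E₀ = 107.9073 − 65.050689 = 42.856611
e^(−λT) = (B₀·e^(rT)/D − 0.5)/(1 − 0.5) = (42.8566·1.172469/57.1809 − 0.5)/0.5 = 0.75751110
λ = −ln(0.75751110)/3.0307 = 0.091635

B0=42.8566 lambda=0.0916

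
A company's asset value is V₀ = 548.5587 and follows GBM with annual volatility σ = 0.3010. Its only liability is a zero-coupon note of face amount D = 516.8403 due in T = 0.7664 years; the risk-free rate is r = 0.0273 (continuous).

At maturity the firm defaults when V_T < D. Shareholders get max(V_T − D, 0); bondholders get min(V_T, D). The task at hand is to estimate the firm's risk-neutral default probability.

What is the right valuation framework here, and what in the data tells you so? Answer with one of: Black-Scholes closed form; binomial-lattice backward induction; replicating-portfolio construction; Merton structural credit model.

framework: Merton structural credit model

Key observation: with the firm-asset dynamics (V₀ = 548.5587) and a single zero-coupon liability of face 516.8403 given, debt value, spread, and default probability all derive from the option view of the balance sheet.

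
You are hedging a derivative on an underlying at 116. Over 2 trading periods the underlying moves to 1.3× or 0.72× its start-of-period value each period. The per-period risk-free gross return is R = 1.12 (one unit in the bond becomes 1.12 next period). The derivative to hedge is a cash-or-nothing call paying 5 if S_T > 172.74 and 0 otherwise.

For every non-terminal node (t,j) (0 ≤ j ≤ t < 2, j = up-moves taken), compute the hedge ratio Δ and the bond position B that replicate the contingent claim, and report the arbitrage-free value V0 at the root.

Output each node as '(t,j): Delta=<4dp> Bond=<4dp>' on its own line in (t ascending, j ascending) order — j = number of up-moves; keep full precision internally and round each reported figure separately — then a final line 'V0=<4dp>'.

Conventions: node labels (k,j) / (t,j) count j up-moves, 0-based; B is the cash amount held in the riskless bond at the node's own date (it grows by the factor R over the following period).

The replicating-portfolio and risk-neutral prices coincide; use p* = (1.12−0.72)/(1.3−0.72) = 0.6897 for the latter.
Expiry values: V(2,0)=0.0000, V(2,1)=0.0000, V(2,2)=5.0000
Node (1,0) S=83.5200: V=(p*·0.0000+(1−p*)·0.0000)/1.12=0.0000; Δ=(0.0000−0.0000)/(108.5760−60.1344)=0.0000; B=V−Δ·S=0.0000
Node (1,1) S=150.8000: V=(p*·5.0000+(1−p*)·0.0000)/1.12=3.0788; Δ=(5.0000−0.0000)/(196.0400−108.5760)=0.0572; B=V−Δ·S=-5.5419
Node (0,0) S=116.0000: V=(p*·3.0788+(1−p*)·0.0000)/1.12=1.8958; Δ=(3.0788−0.0000)/(150.8000−83.5200)=0.0458; B=V−Δ·S=-3.4125
As a check, the time-0 holding Δ(0,0)·S0 + B(0,0) comes to 1.8958 — exactly V0.

(0,0): Delta=0.0458 Bond=-3.4125
(1,0): Delta=0.0000 Bond=0.0000
(1,1): Delta=0.0572 Bond=-5.5419
V0=1.8958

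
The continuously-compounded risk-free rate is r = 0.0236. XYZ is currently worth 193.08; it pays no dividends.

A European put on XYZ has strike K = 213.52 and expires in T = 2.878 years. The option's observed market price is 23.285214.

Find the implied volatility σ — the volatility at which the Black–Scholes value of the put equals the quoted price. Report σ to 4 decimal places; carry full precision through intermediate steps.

sigma = 0.1503

At σ = 0.1503 the Black–Scholes value reproduces the quote:
σ√T = 0.1503·√2.878 = 0.254979
d₁ = (ln(S/K) + (r+σ²/2)T) / (σ√T) = (ln(193.08/213.52) + (0.0236+0.1503²/2)·2.878) / 0.254979 = (-0.100626 + 0.100428) / 0.254979 = -0.000776
d₂ = d₁ − σ√T = -0.000776 − 0.254979 = -0.255755
e^{−rT} = 0.934334
N(−d₁) = 0.500310,  N(−d₂) = 0.600930
V = K·e^{−rT}·N(−d₂) − S·N(−d₁) = 119.885015 − 96.599801 = 23.285214 (the quoted price), and the Black–Scholes price is strictly increasing in σ, so σ is unique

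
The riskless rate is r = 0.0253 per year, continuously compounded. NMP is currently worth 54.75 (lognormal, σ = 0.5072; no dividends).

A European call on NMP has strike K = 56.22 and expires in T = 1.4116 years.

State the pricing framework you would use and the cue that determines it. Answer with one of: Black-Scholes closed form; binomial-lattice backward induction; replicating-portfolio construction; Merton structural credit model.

Key observation: the instrument is a plain European call (strike 56.22) on a lognormal asset; the exact continuous-time formula applies directly.

framework: Black-Scholes closed form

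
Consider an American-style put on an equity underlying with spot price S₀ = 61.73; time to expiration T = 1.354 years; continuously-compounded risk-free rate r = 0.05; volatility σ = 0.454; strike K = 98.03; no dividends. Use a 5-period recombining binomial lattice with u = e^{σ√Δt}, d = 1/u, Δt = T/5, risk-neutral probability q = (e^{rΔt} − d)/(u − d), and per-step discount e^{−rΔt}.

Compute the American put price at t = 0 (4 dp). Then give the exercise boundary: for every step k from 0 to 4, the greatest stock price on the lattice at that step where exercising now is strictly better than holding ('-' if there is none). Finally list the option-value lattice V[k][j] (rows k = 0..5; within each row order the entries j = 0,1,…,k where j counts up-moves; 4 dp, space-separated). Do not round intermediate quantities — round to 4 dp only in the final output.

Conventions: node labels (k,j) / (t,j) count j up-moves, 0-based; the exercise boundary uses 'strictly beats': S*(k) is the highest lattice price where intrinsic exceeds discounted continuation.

price = 37.9215
boundary = - 48.7408 38.4847 48.7408 61.7300
tree:
37.9215
49.2892 26.1922
59.5453 36.8126 14.9662
67.6433 49.2892 23.7997 5.4309
74.0372 59.5453 36.3000 10.3826 0.0000
79.0858 67.6433 49.2892 19.8492 0.0000 0.0000

Δt=0.27080, u=1.26650, d=0.78958, q=0.46979, disc=e^(-rΔt)=0.98655
k=5 terminal: V=max(K-S,0) → 79.0858 67.6433 49.2892 19.8492 0.0000 0.0000
k=4: j=0 S=23.9928 intr=74.0372 cont=72.7189 V=74.0372[EX]; j=1 S=38.4847 intr=59.5453 cont=58.2269 V=59.5453[EX]; j=2 S=61.7300 intr=36.3000 cont=34.9816 V=36.3000[EX]; j=3 S=99.0158 intr=0.0000 cont=10.3826 V=10.3826[hold]; j=4 S=158.8227 intr=0.0000 cont=0.0000 V=0.0000[hold]  S*(4)=61.7300
k=3: j=0 S=30.3867 intr=67.6433 cont=66.3249 V=67.6433[EX]; j=1 S=48.7408 intr=49.2892 cont=47.9709 V=49.2892[EX]; j=2 S=78.1808 intr=19.8492 cont=23.7997 V=23.7997[hold]; j=3 S=125.4031 intr=0.0000 cont=5.4309 V=5.4309[hold]  S*(3)=48.7408
k=2: j=0 S=38.4847 intr=59.5453 cont=58.2269 V=59.5453[EX]; j=1 S=61.7300 intr=36.3000 cont=36.8126 V=36.8126[hold]; j=2 S=99.0158 intr=0.0000 cont=14.9662 V=14.9662[hold]  S*(2)=38.4847
k=1: j=0 S=48.7408 intr=49.2892 cont=48.2085 V=49.2892[EX]; j=1 S=78.1808 intr=19.8492 cont=26.1922 V=26.1922[hold]  S*(1)=48.7408
k=0: j=0 S=61.7300 intr=36.3000 cont=37.9215 V=37.9215[hold]  S*(0)=-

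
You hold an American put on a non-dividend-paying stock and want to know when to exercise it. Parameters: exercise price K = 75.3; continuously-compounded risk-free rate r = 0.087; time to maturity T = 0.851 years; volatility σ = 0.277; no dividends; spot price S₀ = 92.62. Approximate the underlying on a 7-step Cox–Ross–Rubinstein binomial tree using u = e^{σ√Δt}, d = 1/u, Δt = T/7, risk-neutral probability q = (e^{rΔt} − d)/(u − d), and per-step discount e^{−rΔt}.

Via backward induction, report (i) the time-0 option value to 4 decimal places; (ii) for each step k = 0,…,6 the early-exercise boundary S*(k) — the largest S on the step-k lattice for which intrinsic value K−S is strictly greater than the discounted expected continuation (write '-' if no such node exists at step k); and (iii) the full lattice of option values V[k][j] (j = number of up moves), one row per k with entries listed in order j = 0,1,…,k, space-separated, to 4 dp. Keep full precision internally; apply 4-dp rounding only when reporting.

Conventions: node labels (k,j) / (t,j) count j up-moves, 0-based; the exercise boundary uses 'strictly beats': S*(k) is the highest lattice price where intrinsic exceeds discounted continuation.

price = 1.6318
boundary = - - - - 62.9397 57.1452 62.9397
tree:
1.6318
2.8306 0.6050
4.7878 1.1574 0.1289
7.8480 2.1790 0.2777 0.0000
12.3603 4.0172 0.5981 0.0000 0.0000
18.1548 7.1957 1.2884 0.0000 0.0000 0.0000
23.4158 12.3603 2.7753 0.0000 0.0000 0.0000 0.0000
28.1925 18.1548 5.9782 0.0000 0.0000 0.0000 0.0000 0.0000

Δt=0.12157  u=1.10140  d=0.90794  q=0.53083  discount=0.98948
step 7 (expiry): payoffs max(K−S,0) = 28.1925 18.1548 5.9782 0.0000 0.0000 0.0000 0.0000 0.0000
step 6: (k=6,j=0): S=51.8842, K−S=23.4158, hold=22.6236 ⇒ V=23.4158 exercise | (k=6,j=1): S=62.9397, K−S=12.3603, hold=11.5680 ⇒ V=12.3603 exercise | (k=6,j=2): S=76.3510, K−S=0.0000, hold=2.7753 ⇒ V=2.7753 continue | (k=6,j=3): S=92.6200, K−S=0.0000, hold=0.0000 ⇒ V=0.0000 continue | (k=6,j=4): S=112.3556, K−S=0.0000, hold=0.0000 ⇒ V=0.0000 continue | (k=6,j=5): S=136.2965, K−S=0.0000, hold=0.0000 ⇒ V=0.0000 continue | (k=6,j=6): S=165.3387, K−S=0.0000, hold=0.0000 ⇒ V=0.0000 continue  boundary S*=62.9397
step 5: (k=5,j=0): S=57.1452, K−S=18.1548, hold=17.3625 ⇒ V=18.1548 exercise | (k=5,j=1): S=69.3218, K−S=5.9782, hold=7.1957 ⇒ V=7.1957 continue | (k=5,j=2): S=84.0930, K−S=0.0000, hold=1.2884 ⇒ V=1.2884 continue | (k=5,j=3): S=102.0116, K−S=0.0000, hold=0.0000 ⇒ V=0.0000 continue | (k=5,j=4): S=123.7484, K−S=0.0000, hold=0.0000 ⇒ V=0.0000 continue | (k=5,j=5): S=150.1169, K−S=0.0000, hold=0.0000 ⇒ V=0.0000 continue  boundary S*=57.1452
step 4: (k=4,j=0): S=62.9397, K−S=12.3603, hold=12.2075 ⇒ V=12.3603 exercise | (k=4,j=1): S=76.3510, K−S=0.0000, hold=4.0172 ⇒ V=4.0172 continue | (k=4,j=2): S=92.6200, K−S=0.0000, hold=0.5981 ⇒ V=0.5981 continue | (k=4,j=3): S=112.3556, K−S=0.0000, hold=0.0000 ⇒ V=0.0000 continue | (k=4,j=4): S=136.2965, K−S=0.0000, hold=0.0000 ⇒ V=0.0000 continue  boundary S*=62.9397
step 3: (k=3,j=0): S=69.3218, K−S=5.9782, hold=7.8480 ⇒ V=7.8480 continue | (k=3,j=1): S=84.0930, K−S=0.0000, hold=2.1790 ⇒ V=2.1790 continue | (k=3,j=2): S=102.0116, K−S=0.0000, hold=0.2777 ⇒ V=0.2777 continue | (k=3,j=3): S=123.7484, K−S=0.0000, hold=0.0000 ⇒ V=0.0000 continue  boundary S*=-
step 2: (k=2,j=0): S=76.3510, K−S=0.0000, hold=4.7878 ⇒ V=4.7878 continue | (k=2,j=1): S=92.6200, K−S=0.0000, hold=1.1574 ⇒ V=1.1574 continue | (k=2,j=2): S=112.3556, K−S=0.0000, hold=0.1289 ⇒ V=0.1289 continue  boundary S*=-
step 1: (k=1,j=0): S=84.0930, K−S=0.0000, hold=2.8306 ⇒ V=2.8306 continue | (k=1,j=1): S=102.0116, K−S=0.0000, hold=0.6050 ⇒ V=0.6050 continue  boundary S*=-
step 0: (k=0,j=0): S=92.6200, K−S=0.0000, hold=1.6318 ⇒ V=1.6318 continue  boundary S*=-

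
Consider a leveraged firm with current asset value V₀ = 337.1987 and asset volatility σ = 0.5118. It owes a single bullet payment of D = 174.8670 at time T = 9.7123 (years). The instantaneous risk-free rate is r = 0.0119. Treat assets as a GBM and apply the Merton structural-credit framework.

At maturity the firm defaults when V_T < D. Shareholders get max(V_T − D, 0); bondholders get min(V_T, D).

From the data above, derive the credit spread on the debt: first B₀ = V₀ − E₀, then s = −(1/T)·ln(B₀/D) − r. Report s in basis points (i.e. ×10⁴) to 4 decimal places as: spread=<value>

spread=537.3002

Work the structural quantities from V₀ = 337.1987 against face 174.8670:
d₁ = [ln(V₀/D) + (r + σ²/2)T] / (σ√T)
   = [ln(337.1987/174.8670) + (0.0119 + 0.5·0.5118²)·9.7123] / (0.5118·√9.7123)
   = [0.656647 + 1.387593] / 1.595002 = 1.281653
d₂ = d₁ − σ√T = 1.281653 − 1.595002 = -0.313349
N(d₁) = 0.900018,  N(d₂) = 0.377008,  e^(−rT) = 0.890853
E₀ = V₀·N(d₁) − D·e^(−rT)·N(d₂)
   = 337.1987·0.900018 − 174.8670·0.890853·0.377008 = 244.754316
B₀ = V₀ − E₀ = 337.1987 − 244.754316 = 92.444384
spread = −(1/T)·ln(B₀/D) − r = −(1/9.7123)·ln(92.444384/174.8670) − 0.0119 = 0.05373002
in basis points: 0.05373002 × 10⁴ = 537.3002 bp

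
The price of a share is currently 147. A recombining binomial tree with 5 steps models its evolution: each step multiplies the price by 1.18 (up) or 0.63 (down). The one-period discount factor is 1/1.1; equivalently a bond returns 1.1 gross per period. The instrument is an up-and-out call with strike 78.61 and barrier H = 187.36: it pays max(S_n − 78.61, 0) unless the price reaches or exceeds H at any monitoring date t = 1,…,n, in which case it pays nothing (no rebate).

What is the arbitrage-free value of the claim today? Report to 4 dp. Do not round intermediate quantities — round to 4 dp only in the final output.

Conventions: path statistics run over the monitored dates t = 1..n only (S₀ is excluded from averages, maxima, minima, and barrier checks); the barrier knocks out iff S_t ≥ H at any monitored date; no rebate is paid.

price = 10.7129

Set p* = 0.8545 (from d < R < u); the path-dependent value is the discounted p*-expectation over all price paths.
Enumerate all 2^5 = 32 price paths (U = up ×1.18, D = down ×0.63); each path with k up-moves has probability p*^k·(1−p*)^(5−k).
DDDDD: M=92.6100, payoff=0.0000, prob=0.000065
UDDDD: M=173.4600, payoff=0.0000, prob=0.000383
DUDDD: M=109.2798, payoff=0.0000, prob=0.000383
UUDDD: M=204.6828, payoff=0.0000, prob=0.002247
DDUDD: M=92.6100, payoff=0.0000, prob=0.000383
UDUDD: M=173.4600, payoff=0.0000, prob=0.002247
DUUDD: M=128.9502, payoff=0.0000, prob=0.002247
UUUDD: M=241.5257, payoff=0.0000, prob=0.013203
DDDUD: M=92.6100, payoff=0.0000, prob=0.000383
UDDUD: M=173.4600, payoff=0.0000, prob=0.002247
DUDUD: M=109.2798, payoff=0.0000, prob=0.002247
UUDUD: M=204.6828, payoff=0.0000, prob=0.013203
DDUUD: M=92.6100, payoff=0.0000, prob=0.002247
UDUUD: M=173.4600, payoff=17.2516, prob=0.013203
DUUUD: M=152.1612, payoff=17.2516, prob=0.013203
UUUUD: M=285.0003, payoff=0.0000, prob=0.077565
DDDDU: M=92.6100, payoff=0.0000, prob=0.000383
UDDDU: M=173.4600, payoff=0.0000, prob=0.002247
DUDDU: M=109.2798, payoff=0.0000, prob=0.002247
UUDDU: M=204.6828, payoff=0.0000, prob=0.013203
DDUDU: M=92.6100, payoff=0.0000, prob=0.002247
UDUDU: M=173.4600, payoff=17.2516, prob=0.013203
DUUDU: M=128.9502, payoff=17.2516, prob=0.013203
UUUDU: M=241.5257, payoff=0.0000, prob=0.077565
DDDUU: M=92.6100, payoff=0.0000, prob=0.002247
UDDUU: M=173.4600, payoff=17.2516, prob=0.013203
DUDUU: M=109.2798, payoff=17.2516, prob=0.013203
UUDUU: M=204.6828, payoff=0.0000, prob=0.077565
DDUUU: M=95.8616, payoff=17.2516, prob=0.013203
UDUUU: M=179.5502, payoff=100.9402, prob=0.077565
DUUUU: M=179.5502, payoff=100.9402, prob=0.077565
UUUUU: M=336.3004, payoff=0.0000, prob=0.455697
Price = Σ prob·payoff / R^5 = 17.253293 / 1.610510 = 10.7129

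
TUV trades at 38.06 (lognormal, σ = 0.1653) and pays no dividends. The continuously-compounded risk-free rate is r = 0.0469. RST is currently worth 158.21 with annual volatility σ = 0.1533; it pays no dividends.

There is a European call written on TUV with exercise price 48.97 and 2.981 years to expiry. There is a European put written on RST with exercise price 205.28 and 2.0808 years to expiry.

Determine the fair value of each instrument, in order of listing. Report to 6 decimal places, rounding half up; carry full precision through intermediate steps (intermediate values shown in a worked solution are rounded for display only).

price(TUV call K=48.97) = 2.661429
price(RST put K=205.28) = 33.061053

[TUV call K=48.97]
σ√T = 0.1653·√2.981 = 0.285400
d₁ = (ln(S/K) + (r+σ²/2)T) / (σ√T) = (ln(38.06/48.97) + (0.0469+0.1653²/2)·2.981) / 0.285400 = (-0.252044 + 0.180535) / 0.285400 = -0.250556
d₂ = d₁ − σ√T = -0.250556 − 0.285400 = -0.535956
e^{−rT} = 0.869524
N(d₁) = 0.401079,  N(d₂) = 0.295995
price = S·N(d₁) − K·e^{−rT}·N(d₂) = 15.265061 − 12.603632 = 2.661429
[RST put K=205.28]
σ√T = 0.1533·√2.0808 = 0.221135
d₁ = (ln(S/K) + (r+σ²/2)T) / (σ√T) = (ln(158.21/205.28) + (0.0469+0.1533²/2)·2.0808) / 0.221135 = (-0.260452 + 0.122040) / 0.221135 = -0.625916
d₂ = d₁ − σ√T = -0.625916 − 0.221135 = -0.847050
e^{−rT} = 0.907021
N(−d₁) = 0.734315,  N(−d₂) = 0.801517
price = K·e^{−rT}·N(−d₂) − S·N(−d₁) = 149.237004 − 116.175951 = 33.061053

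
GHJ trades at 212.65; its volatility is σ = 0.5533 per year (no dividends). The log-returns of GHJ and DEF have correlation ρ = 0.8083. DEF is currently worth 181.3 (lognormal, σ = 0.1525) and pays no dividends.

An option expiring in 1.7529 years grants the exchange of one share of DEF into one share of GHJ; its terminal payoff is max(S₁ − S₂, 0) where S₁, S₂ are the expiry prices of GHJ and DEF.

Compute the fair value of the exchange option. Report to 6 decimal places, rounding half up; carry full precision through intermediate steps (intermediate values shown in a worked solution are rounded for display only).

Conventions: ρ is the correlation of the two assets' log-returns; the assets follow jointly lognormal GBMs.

σ_eff = √(σ₁² + σ₂² − 2ρσ₁σ₂) = √(0.5533² + 0.1525² − 2·0.8083·0.5533·0.1525) = 0.439308
d₁ = (ln(S₁/S₂) + (q₂ − q₁ + σ_eff²/2)T) / (σ_eff√T) = (ln(212.65/181.3) + (0.0 − 0.0 + 0.096496)·1.7529) / 0.581631 = 0.565035
d₂ = d₁ − σ_eff√T = 0.565035 − 0.581631 = -0.016596
N(d₁) = 0.713975,  N(d₂) = 0.493379
V = S₁·e^{−q₁T}·N(d₁) − S₂·e^{−q₂T}·N(d₂) = 151.826781 − 89.449703 = 62.377078
Key observation: r never enters — measured in units of DEF, the claim is a call on S₁/S₂ struck at 1, so only the dividend yields and σ_eff matter.

exchange price = 62.377078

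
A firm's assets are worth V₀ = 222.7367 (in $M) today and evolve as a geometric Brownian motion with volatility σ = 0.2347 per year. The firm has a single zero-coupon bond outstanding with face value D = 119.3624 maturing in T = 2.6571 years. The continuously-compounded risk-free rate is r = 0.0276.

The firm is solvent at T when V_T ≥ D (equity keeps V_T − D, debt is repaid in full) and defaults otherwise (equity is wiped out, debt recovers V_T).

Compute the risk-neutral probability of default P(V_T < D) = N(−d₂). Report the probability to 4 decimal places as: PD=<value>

PD=0.0514

Work the structural quantities from V₀ = 222.7367 against face 119.3624:
d₁ = [ln(V₀/D) + (r + σ²/2)T] / (σ√T)
   = [ln(222.7367/119.3624) + (0.0276 + 0.5·0.2347²)·2.6571] / (0.2347·√2.6571)
   = [0.623826 + 0.146518] / 0.382575 = 2.013574
d₂ = d₁ − σ√T = 2.013574 − 0.382575 = 1.630999
risk-neutral PD = N(−d₂) = N(-1.630999) = 0.051445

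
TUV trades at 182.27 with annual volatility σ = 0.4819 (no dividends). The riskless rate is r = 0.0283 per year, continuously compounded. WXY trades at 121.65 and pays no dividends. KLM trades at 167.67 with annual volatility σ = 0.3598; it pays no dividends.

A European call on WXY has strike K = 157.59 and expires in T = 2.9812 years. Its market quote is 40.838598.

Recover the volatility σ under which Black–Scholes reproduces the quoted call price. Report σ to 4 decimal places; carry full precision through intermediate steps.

At σ = 0.5880 the Black–Scholes value reproduces the quote:
σ√T = 0.588·√2.9812 = 1.015250
d₁ = (ln(S/K) + (r+σ²/2)T) / (σ√T) = (ln(121.65/157.59) + (0.0283+0.588²/2)·2.9812) / 1.015250 = (-0.258849 + 0.599734) / 1.015250 = 0.335765
d₂ = d₁ − σ√T = 0.335765 − 1.015250 = -0.679485
e^{−rT} = 0.919093
N(d₁) = 0.631476,  N(d₂) = 0.248415
V = S·N(d₁) − K·e^{−rT}·N(d₂) = 76.819050 − 35.980451 = 40.838598 (the observed quote) — the price is monotone increasing in volatility, hence this σ is the only solution

sigma = 0.5880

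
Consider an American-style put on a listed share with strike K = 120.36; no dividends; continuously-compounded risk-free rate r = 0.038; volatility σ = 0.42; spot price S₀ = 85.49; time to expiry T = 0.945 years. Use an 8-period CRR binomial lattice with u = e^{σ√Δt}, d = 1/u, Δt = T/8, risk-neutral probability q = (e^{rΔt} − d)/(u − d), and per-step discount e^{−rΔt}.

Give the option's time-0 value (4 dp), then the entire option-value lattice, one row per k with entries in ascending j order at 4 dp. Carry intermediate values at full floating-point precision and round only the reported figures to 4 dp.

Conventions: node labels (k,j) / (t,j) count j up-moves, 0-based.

params: Δt=0.11812 u=1.15529 d=0.86558 q=0.47950 e^(-rΔt)=0.99552
t_8 payoffs: 93.4206 84.4041 72.3699 56.3079 34.8700 6.2570 0.0000 0.0000 0.0000
k=7: node(7,0) S=31.1228 payoff=89.2372 vs cont=88.6981 → 89.2372 [stop]  node(7,1) S=41.5395 payoff=78.8205 vs cont=78.2815 → 78.8205 [stop]  node(7,2) S=55.4425 payoff=64.9175 vs cont=64.3785 → 64.9175 [stop]  node(7,3) S=73.9988 payoff=46.3612 vs cont=45.8222 → 46.3612 [stop]  node(7,4) S=98.7657 payoff=21.5943 vs cont=21.0552 → 21.5943 [stop]  node(7,5) S=131.8220 payoff=0.0000 vs cont=3.2422 → 3.2422 [wait]  node(7,6) S=175.9421 payoff=0.0000 vs cont=0.0000 → 0.0000 [wait]  node(7,7) S=234.8289 payoff=0.0000 vs cont=0.0000 → 0.0000 [wait]
k=6: node(6,0) S=35.9559 payoff=84.4041 vs cont=83.8651 → 84.4041 [stop]  node(6,1) S=47.9901 payoff=72.3699 vs cont=71.8308 → 72.3699 [stop]  node(6,2) S=64.0521 payoff=56.3079 vs cont=55.7688 → 56.3079 [stop]  node(6,3) S=85.4900 payoff=34.8700 vs cont=34.3309 → 34.8700 [stop]  node(6,4) S=114.1030 payoff=6.2570 vs cont=12.7371 → 12.7371 [wait]  node(6,5) S=152.2926 payoff=0.0000 vs cont=1.6800 → 1.6800 [wait]  node(6,6) S=203.2641 payoff=0.0000 vs cont=0.0000 → 0.0000 [wait]
k=5: node(5,0) S=41.5395 payoff=78.8205 vs cont=78.2815 → 78.8205 [stop]  node(5,1) S=55.4425 payoff=64.9175 vs cont=64.3785 → 64.9175 [stop]  node(5,2) S=73.9988 payoff=46.3612 vs cont=45.8222 → 46.3612 [stop]  node(5,3) S=98.7657 payoff=21.5943 vs cont=24.1485 → 24.1485 [wait]  node(5,4) S=131.8220 payoff=0.0000 vs cont=7.4018 → 7.4018 [wait]  node(5,5) S=175.9421 payoff=0.0000 vs cont=0.8705 → 0.8705 [wait]
k=4: node(4,0) S=47.9901 payoff=72.3699 vs cont=71.8308 → 72.3699 [stop]  node(4,1) S=64.0521 payoff=56.3079 vs cont=55.7688 → 56.3079 [stop]  node(4,2) S=85.4900 payoff=34.8700 vs cont=35.5502 → 35.5502 [wait]  node(4,3) S=114.1030 payoff=6.2570 vs cont=16.0462 → 16.0462 [wait]  node(4,4) S=152.2926 payoff=0.0000 vs cont=4.2509 → 4.2509 [wait]
k=3: node(3,0) S=55.4425 payoff=64.9175 vs cont=64.3785 → 64.9175 [stop]  node(3,1) S=73.9988 payoff=46.3612 vs cont=46.1469 → 46.3612 [stop]  node(3,2) S=98.7657 payoff=21.5943 vs cont=26.0807 → 26.0807 [wait]  node(3,3) S=131.8220 payoff=0.0000 vs cont=10.3438 → 10.3438 [wait]
k=2: node(2,0) S=64.0521 payoff=56.3079 vs cont=55.7688 → 56.3079 [stop]  node(2,1) S=85.4900 payoff=34.8700 vs cont=36.4725 → 36.4725 [wait]  node(2,2) S=114.1030 payoff=6.2570 vs cont=18.4518 → 18.4518 [wait]
k=1: node(1,0) S=73.9988 payoff=46.3612 vs cont=46.5872 → 46.5872 [wait]  node(1,1) S=98.7657 payoff=21.5943 vs cont=27.7069 → 27.7069 [wait]
k=0: node(0,0) S=85.4900 payoff=34.8700 vs cont=37.3659 → 37.3659 [wait]

price = 37.3659
tree:
37.3659
46.5872 27.7069
56.3079 36.4725 18.4518
64.9175 46.3612 26.0807 10.3438
72.3699 56.3079 35.5502 16.0462 4.2509
78.8205 64.9175 46.3612 24.1485 7.4018 0.8705
84.4041 72.3699 56.3079 34.8700 12.7371 1.6800 0.0000
89.2372 78.8205 64.9175 46.3612 21.5943 3.2422 0.0000 0.0000
93.4206 84.4041 72.3699 56.3079 34.8700 6.2570 0.0000 0.0000 0.0000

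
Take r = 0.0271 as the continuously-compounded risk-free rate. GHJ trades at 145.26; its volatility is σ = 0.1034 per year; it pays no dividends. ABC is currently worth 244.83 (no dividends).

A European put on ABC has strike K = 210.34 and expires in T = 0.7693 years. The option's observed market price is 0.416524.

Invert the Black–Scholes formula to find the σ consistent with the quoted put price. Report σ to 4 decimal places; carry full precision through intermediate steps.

At σ = 0.1158 the Black–Scholes value reproduces the quote:
σ√T = 0.1158·√0.7693 = 0.101568
d₁ = (ln(S/K) + (r+σ²/2)T) / (σ√T) = (ln(244.83/210.34) + (0.0271+0.1158²/2)·0.7693) / 0.101568 = (0.151839 + 0.026006) / 0.101568 = 1.750995
d₂ = d₁ − σ√T = 1.750995 − 0.101568 = 1.649427
e^{−rT} = 0.979368
N(−d₁) = 0.039973,  N(−d₂) = 0.049530
V = K·e^{−rT}·N(−d₂) − S·N(−d₁) = 10.203207 − 9.786683 = 0.416524 (the quoted price), and the Black–Scholes price is strictly increasing in σ, so σ is unique

sigma = 0.1158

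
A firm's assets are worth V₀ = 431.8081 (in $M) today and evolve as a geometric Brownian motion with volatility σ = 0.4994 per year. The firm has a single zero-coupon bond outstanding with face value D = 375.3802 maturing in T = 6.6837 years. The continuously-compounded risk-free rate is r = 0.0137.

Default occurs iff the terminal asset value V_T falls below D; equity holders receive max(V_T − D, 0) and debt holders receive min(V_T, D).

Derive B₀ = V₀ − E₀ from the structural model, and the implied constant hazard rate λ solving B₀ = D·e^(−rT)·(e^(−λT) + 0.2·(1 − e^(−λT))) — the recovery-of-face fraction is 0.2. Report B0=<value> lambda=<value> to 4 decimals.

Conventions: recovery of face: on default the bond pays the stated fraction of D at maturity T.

B0=198.1930 lambda=0.1119

Apply the equity-as-call identities (strike 375.3802, horizon 6.6837 years):
d₁ = [ln(V₀/D) + (r + σ²/2)T] / (σ√T)
   = [ln(431.8081/375.3802) + (0.0137 + 0.5·0.4994²)·6.6837] / (0.4994·√6.6837)
   = [0.140042 + 0.925025] / 1.291091 = 0.824935
d₂ = d₁ − σ√T = 0.824935 − 1.291091 = -0.466156
N(d₁) = 0.795296,  N(d₂) = 0.320552,  e^(−rT) = 0.912500
E₀ = V₀·N(d₁) − D·e^(−rT)·N(d₂)
   = 431.8081·0.795296 − 375.3802·0.912500·0.320552 = 233.615080
B₀ = V₀ − E₀ = 431.8081 − 233.615080 = 198.193020
e^(−λT) = (B₀·e^(rT)/D − 0.2)/(1 − 0.2) = (198.1930·1.095890/375.3802 − 0.2)/0.8 = 0.47325904
λ = −ln(0.47325904)/6.6837 = 0.111931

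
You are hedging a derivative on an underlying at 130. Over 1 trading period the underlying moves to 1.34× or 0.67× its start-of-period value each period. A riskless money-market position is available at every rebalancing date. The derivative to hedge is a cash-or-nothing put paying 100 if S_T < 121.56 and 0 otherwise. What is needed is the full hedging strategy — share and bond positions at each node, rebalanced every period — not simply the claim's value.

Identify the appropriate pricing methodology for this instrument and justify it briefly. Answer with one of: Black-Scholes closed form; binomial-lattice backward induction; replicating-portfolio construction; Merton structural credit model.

framework: replicating-portfolio construction

Key observation: since the answer must list Δ and B at each node of the 1.34/0.67 lattice on 130, the replicating-portfolio method — solving the two-state system at every node — is the one that applies.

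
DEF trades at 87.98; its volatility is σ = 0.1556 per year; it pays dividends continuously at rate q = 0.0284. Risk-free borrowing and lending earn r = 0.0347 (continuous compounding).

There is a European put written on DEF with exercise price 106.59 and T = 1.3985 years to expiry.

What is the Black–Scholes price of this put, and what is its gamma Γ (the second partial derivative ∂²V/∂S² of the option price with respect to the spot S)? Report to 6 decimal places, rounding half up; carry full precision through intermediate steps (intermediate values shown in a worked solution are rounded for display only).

σ√T = 0.1556·√1.3985 = 0.184010
d₁ = (ln(S/K) + (r−q+σ²/2)T) / (σ√T) = (ln(87.98/106.59) + (0.0347−0.0284+0.1556²/2)·1.3985) / 0.184010 = (-0.191880 + 0.025740) / 0.184010 = -0.902886
d₂ = d₁ − σ√T = -0.902886 − 0.184010 = -1.086896
e^{−rT} = 0.952631
e^{−qT} = 0.961061
N(−d₁) = 0.816707,  N(−d₂) = 0.861459
Put price V = K·e^{−rT}·N(−d₂) − S·e^{−qT}·N(−d₁) = 87.473286 − 69.055948 = 18.417337
φ(d₁) = (1/√(2π))·e^{−d₁²/2} = 0.265394
Γ = e^{−qT}·φ(d₁) / (S·σ·√T) = 0.015755

price = 18.417337
Γ = 0.015755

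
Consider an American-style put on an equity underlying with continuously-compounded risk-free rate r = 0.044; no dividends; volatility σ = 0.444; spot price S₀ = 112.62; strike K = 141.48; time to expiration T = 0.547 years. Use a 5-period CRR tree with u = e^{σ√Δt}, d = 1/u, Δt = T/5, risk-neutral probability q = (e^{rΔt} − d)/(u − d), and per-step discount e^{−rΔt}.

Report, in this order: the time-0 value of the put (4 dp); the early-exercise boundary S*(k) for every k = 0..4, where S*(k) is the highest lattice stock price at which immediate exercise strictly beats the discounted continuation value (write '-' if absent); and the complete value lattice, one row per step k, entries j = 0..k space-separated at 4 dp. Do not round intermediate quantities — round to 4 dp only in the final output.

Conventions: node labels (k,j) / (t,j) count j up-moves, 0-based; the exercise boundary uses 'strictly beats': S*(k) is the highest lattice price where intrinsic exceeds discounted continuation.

Δt=0.10940  u=1.15819  d=0.86342  q=0.47972  discount=0.99520
step 5 (expiry): payoffs max(K−S,0) = 87.4392 68.9898 44.2418 11.0450 0.0000 0.0000
step 4: (k=4,j=0): S=62.5894, K−S=78.8906, hold=78.2112 ⇒ V=78.8906 exercise | (k=4,j=1): S=83.9572, K−S=57.5228, hold=56.8434 ⇒ V=57.5228 exercise | (k=4,j=2): S=112.6200, K−S=28.8600, hold=28.1806 ⇒ V=28.8600 exercise | (k=4,j=3): S=151.0682, K−S=0.0000, hold=5.7189 ⇒ V=5.7189 continue | (k=4,j=4): S=202.6425, K−S=0.0000, hold=0.0000 ⇒ V=0.0000 continue  boundary S*=112.6200
step 3: (k=3,j=0): S=72.4902, K−S=68.9898, hold=68.3104 ⇒ V=68.9898 exercise | (k=3,j=1): S=97.2382, K−S=44.2418, hold=43.5624 ⇒ V=44.2418 exercise | (k=3,j=2): S=130.4350, K−S=11.0450, hold=17.6734 ⇒ V=17.6734 continue | (k=3,j=3): S=174.9652, K−S=0.0000, hold=2.9611 ⇒ V=2.9611 continue  boundary S*=97.2382
step 2: (k=2,j=0): S=83.9572, K−S=57.5228, hold=56.8434 ⇒ V=57.5228 exercise | (k=2,j=1): S=112.6200, K−S=28.8600, hold=31.3452 ⇒ V=31.3452 continue | (k=2,j=2): S=151.0682, K−S=0.0000, hold=10.5646 ⇒ V=10.5646 continue  boundary S*=83.9572
step 1: (k=1,j=0): S=97.2382, K−S=44.2418, hold=44.7489 ⇒ V=44.7489 continue | (k=1,j=1): S=130.4350, K−S=11.0450, hold=21.2736 ⇒ V=21.2736 continue  boundary S*=-
step 0: (k=0,j=0): S=112.6200, K−S=28.8600, hold=33.3265 ⇒ V=33.3265 continue  boundary S*=-

price = 33.3265
boundary = - - 83.9572 97.2382 112.6200
tree:
33.3265
44.7489 21.2736
57.5228 31.3452 10.5646
68.9898 44.2418 17.6734 2.9611
78.8906 57.5228 28.8600 5.7189 0.0000
87.4392 68.9898 44.2418 11.0450 0.0000 0.0000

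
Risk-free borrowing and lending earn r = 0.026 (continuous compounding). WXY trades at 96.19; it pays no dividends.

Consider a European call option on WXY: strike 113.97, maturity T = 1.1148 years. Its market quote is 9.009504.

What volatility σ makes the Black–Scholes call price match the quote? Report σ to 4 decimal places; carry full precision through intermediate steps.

At σ = 0.3509 the Black–Scholes value reproduces the quote:
σ√T = 0.3509·√1.1148 = 0.370495
d₁ = (ln(S/K) + (r+σ²/2)T) / (σ√T) = (ln(96.19/113.97) + (0.026+0.3509²/2)·1.1148) / 0.370495 = (-0.169610 + 0.097618) / 0.370495 = -0.194313
d₂ = d₁ − σ√T = -0.194313 − 0.370495 = -0.564808
e^{−rT} = 0.971431
N(d₁) = 0.422965,  N(d₂) = 0.286102
V = S·N(d₁) − K·e^{−rT}·N(d₂) = 40.685039 − 31.675535 = 9.009504 (the quoted price), and the Black–Scholes price is strictly increasing in σ, so σ is unique

sigma = 0.3509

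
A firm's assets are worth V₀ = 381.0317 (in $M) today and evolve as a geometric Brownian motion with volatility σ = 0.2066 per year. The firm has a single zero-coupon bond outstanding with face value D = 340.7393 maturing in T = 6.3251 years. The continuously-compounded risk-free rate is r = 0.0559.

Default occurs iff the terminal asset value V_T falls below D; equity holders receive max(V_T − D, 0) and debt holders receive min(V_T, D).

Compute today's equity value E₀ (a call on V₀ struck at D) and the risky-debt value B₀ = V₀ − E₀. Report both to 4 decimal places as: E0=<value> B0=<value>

Apply the equity-as-call identities (strike 340.7393, horizon 6.3251 years):
d₁ = [ln(V₀/D) + (r + σ²/2)T] / (σ√T)
   = [ln(381.0317/340.7393) + (0.0559 + 0.5·0.2066²)·6.3251] / (0.2066·√6.3251)
   = [0.111765 + 0.488562] / 0.519594 = 1.155377
d₂ = d₁ − σ√T = 1.155377 − 0.519594 = 0.635783
N(d₁) = 0.876032,  N(d₂) = 0.737541,  e^(−rT) = 0.702175
E₀ = V₀·N(d₁) − D·e^(−rT)·N(d₂)
   = 381.0317·0.876032 − 340.7393·0.702175·0.737541 = 157.332964
B₀ = V₀ − E₀ = 381.0317 − 157.332964 = 223.698736

E0=157.3330 B0=223.6987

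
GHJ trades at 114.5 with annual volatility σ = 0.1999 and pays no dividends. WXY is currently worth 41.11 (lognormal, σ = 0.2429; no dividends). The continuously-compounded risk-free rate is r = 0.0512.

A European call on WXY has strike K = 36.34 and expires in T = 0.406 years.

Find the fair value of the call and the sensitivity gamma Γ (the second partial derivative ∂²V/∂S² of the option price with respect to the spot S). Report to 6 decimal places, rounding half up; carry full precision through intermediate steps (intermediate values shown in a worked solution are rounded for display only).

σ√T = 0.2429·√0.406 = 0.154771
d₁ = (ln(S/K) + (r+σ²/2)T) / (σ√T) = (ln(41.11/36.34) + (0.0512+0.2429²/2)·0.406) / 0.154771 = (0.123332 + 0.032764) / 0.154771 = 1.008563
d₂ = d₁ − σ√T = 1.008563 − 0.154771 = 0.853792
e^{−rT} = 0.979427
N(d₁) = 0.843408,  N(d₂) = 0.803390
Call price V = S·N(d₁) − K·e^{−rT}·N(d₂) = 34.672496 − 28.594561 = 6.077935
φ(d₁) = (1/√(2π))·e^{−d₁²/2} = 0.239899
Γ = φ(d₁) / (S·σ·√T) = 0.037704

price = 6.077935
Γ = 0.037704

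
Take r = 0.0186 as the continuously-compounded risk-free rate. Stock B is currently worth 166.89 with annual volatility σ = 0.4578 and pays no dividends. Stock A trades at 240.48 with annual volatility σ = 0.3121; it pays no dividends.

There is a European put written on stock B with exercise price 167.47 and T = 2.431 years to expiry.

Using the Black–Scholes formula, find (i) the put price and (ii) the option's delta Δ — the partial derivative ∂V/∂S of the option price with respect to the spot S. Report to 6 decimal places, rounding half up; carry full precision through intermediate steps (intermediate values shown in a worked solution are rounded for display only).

σ√T = 0.4578·√2.431 = 0.713786
d₁ = (ln(S/K) + (r+σ²/2)T) / (σ√T) = (ln(166.89/167.47) + (0.0186+0.4578²/2)·2.431) / 0.713786 = (-0.003469 + 0.299962) / 0.713786 = 0.415380
d₂ = d₁ − σ√T = 0.415380 − 0.713786 = -0.298406
e^{−rT} = 0.955790
N(−d₁) = 0.338932,  N(−d₂) = 0.617303
Put price V = K·e^{−rT}·N(−d₂) − S·N(−d₁) = 98.809423 − 56.564323 = 42.245100
Δ = −N(−d₁) = -0.338932

price = 42.245100
Δ = -0.338932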